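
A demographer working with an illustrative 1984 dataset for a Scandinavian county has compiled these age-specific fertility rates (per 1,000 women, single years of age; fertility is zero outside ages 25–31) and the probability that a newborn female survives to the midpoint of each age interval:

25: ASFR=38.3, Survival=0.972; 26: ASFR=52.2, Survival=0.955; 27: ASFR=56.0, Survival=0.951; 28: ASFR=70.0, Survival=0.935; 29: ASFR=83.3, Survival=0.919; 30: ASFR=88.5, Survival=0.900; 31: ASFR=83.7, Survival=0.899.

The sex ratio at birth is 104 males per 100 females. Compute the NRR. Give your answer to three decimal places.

Proportion female at birth = 100 / (100 + 104) = 0.49020.
Survival-weighted fertility by age (1·fₓ·Sₓ):
  25: 1 × 38.3/1000 × 0.972 = 0.03723
  26: 1 × 52.2/1000 × 0.955 = 0.04985
  27: 1 × 56.0/1000 × 0.951 = 0.05326
  28: 1 × 70.0/1000 × 0.935 = 0.06545
  29: 1 × 83.3/1000 × 0.919 = 0.07655
  30: 1 × 88.5/1000 × 0.900 = 0.07965
  31: 1 × 83.7/1000 × 0.899 = 0.07525
Sum = 0.43724
NRR = 0.49020 × 0.43724 = 0.21434

0.214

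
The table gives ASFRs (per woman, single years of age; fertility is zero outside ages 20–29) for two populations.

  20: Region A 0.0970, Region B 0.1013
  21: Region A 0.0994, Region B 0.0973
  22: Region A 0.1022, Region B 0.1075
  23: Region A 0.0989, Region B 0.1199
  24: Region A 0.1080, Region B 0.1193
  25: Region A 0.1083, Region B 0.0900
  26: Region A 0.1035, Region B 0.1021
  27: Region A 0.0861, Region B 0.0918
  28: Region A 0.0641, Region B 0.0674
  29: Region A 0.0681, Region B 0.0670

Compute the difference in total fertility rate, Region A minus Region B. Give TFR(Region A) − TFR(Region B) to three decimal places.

-0.028

Region A:
  Sum of ASFRs = 0.0970 + 0.0994 + 0.1022 + 0.0989 + 0.1080 + 0.1083 + 0.1035 + 0.0861 + 0.0641 + 0.0681 = 0.9356
  TFR = 0.9356
Region B:
  Sum of ASFRs = 0.1013 + 0.0973 + 0.1075 + 0.1199 + 0.1193 + 0.0900 + 0.1021 + 0.0918 + 0.0674 + 0.0670 = 0.9636
  TFR = 0.9636
Difference = 0.9356 − 0.9636 = -0.028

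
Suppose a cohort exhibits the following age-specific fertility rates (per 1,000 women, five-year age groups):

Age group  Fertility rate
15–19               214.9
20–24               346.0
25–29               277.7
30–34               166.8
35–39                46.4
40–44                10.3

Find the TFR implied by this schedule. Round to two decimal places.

Sum of ASFRs = 214.9 + 346.0 + 277.7 + 166.8 + 46.4 + 10.3 = 1062.1
TFR = 5 × 1062.1 / 1000 = 5.3105

5.31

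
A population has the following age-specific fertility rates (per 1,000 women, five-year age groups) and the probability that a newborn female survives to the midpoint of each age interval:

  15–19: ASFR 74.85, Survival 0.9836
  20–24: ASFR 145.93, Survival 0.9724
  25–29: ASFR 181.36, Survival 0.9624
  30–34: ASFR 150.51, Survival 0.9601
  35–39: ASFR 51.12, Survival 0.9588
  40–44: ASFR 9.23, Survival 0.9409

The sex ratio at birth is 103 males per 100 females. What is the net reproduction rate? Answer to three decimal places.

Proportion female at birth = 100 / (100 + 103) = 0.49261.
Survival-weighted fertility by age (5·fₓ·Sₓ):
  15–19: 5 × 74.85/1000 × 0.9836 = 0.36811
  20–24: 5 × 145.93/1000 × 0.9724 = 0.70951
  25–29: 5 × 181.36/1000 × 0.9624 = 0.87270
  30–34: 5 × 150.51/1000 × 0.9601 = 0.72252
  35–39: 5 × 51.12/1000 × 0.9588 = 0.24507
  40–44: 5 × 9.23/1000 × 0.9409 = 0.04342
Sum = 2.96133
NRR = 0.49261 × 2.96133 = 1.45878

1.459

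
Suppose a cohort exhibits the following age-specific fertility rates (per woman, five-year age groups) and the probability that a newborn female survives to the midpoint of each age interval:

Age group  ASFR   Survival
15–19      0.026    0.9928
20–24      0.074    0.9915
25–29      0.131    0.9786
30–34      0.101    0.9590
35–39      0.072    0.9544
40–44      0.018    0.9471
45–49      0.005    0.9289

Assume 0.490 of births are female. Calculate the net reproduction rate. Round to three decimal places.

1.016

Proportion female at birth = 0.490.
Survival-weighted fertility by age (5·fₓ·Sₓ):
  15–19: 5 × 0.026 × 0.9928 = 0.12906
  20–24: 5 × 0.074 × 0.9915 = 0.36686
  25–29: 5 × 0.131 × 0.9786 = 0.64098
  30–34: 5 × 0.101 × 0.9590 = 0.48430
  35–39: 5 × 0.072 × 0.9544 = 0.34358
  40–44: 5 × 0.018 × 0.9471 = 0.08524
  45–49: 5 × 0.005 × 0.9289 = 0.02322
Sum = 2.07324
NRR = 0.490 × 2.07324 = 1.01589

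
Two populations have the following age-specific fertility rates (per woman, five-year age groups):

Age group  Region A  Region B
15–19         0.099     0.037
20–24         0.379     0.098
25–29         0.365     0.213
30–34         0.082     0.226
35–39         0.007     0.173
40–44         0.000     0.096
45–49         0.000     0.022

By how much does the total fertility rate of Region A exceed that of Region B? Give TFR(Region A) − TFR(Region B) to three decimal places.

Region A:
  Sum of ASFRs = 0.099 + 0.379 + 0.365 + 0.082 + 0.007 + 0.000 + 0.000 = 0.932
  TFR = 5 × 0.932 = 4.66
Region B:
  Sum of ASFRs = 0.037 + 0.098 + 0.213 + 0.226 + 0.173 + 0.096 + 0.022 = 0.865
  TFR = 5 × 0.865 = 4.325
Difference = 4.66 − 4.325 = 0.335

0.335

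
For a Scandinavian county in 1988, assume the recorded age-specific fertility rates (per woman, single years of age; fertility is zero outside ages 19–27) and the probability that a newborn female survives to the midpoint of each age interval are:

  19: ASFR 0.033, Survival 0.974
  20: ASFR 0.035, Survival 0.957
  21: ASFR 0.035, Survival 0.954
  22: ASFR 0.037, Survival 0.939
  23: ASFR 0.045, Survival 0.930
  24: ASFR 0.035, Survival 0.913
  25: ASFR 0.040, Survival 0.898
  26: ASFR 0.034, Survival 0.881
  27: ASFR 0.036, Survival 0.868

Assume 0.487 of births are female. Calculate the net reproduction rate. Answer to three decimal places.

0.148

Proportion female at birth = 0.487.
Weighting each age-specific rate by interval width and survival:
  19: 1 × 0.033 × 0.974 = 0.03214
  20: 1 × 0.035 × 0.957 = 0.03350
  21: 1 × 0.035 × 0.954 = 0.03339
  22: 1 × 0.037 × 0.939 = 0.03474
  23: 1 × 0.045 × 0.930 = 0.04185
  24: 1 × 0.035 × 0.913 = 0.03196
  25: 1 × 0.040 × 0.898 = 0.03592
  26: 1 × 0.034 × 0.881 = 0.02995
  27: 1 × 0.036 × 0.868 = 0.03125
Sum = 0.30470
NRR = 0.487 × 0.30470 = 0.14839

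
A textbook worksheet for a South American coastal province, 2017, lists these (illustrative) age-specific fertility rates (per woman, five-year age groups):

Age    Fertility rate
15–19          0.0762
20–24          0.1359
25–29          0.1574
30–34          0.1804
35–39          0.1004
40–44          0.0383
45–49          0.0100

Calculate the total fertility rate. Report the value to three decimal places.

3.493

Sum of ASFRs = 0.0762 + 0.1359 + 0.1574 + 0.1804 + 0.1004 + 0.0383 + 0.0100 = 0.6986
TFR = 5 × 0.6986 = 3.493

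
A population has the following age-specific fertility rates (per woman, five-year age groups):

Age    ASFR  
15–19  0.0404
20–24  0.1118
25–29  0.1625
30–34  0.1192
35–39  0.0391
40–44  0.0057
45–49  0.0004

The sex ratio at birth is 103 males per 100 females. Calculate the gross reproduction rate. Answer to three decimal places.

Proportion female at birth = 100 / (100 + 103) = 0.49261.
Sum of ASFRs = 0.0404 + 0.1118 + 0.1625 + 0.1192 + 0.0391 + 0.0057 + 0.0004 = 0.4791
TFR = 5 × 0.4791 = 2.3955
GRR = 0.49261 × 2.3955 = 1.18005

1.180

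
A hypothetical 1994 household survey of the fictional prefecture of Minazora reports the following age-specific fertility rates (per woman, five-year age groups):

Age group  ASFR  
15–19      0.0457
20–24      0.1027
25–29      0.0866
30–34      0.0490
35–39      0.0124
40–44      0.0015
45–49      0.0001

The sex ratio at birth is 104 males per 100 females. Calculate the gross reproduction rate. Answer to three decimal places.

0.730

Proportion female at birth = 100 / (100 + 104) = 0.49020.
Sum of ASFRs = 0.0457 + 0.1027 + 0.0866 + 0.0490 + 0.0124 + 0.0015 + 0.0001 = 0.2980
TFR = 5 × 0.2980 = 1.49
GRR = 0.49020 × 1.49 = 0.73040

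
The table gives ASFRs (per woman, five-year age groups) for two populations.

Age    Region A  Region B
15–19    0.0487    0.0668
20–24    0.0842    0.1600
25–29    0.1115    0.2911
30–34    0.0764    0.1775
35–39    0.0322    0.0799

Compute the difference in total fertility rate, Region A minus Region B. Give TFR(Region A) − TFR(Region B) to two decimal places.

Region A:
  Sum of ASFRs = 0.0487 + 0.0842 + 0.1115 + 0.0764 + 0.0322 = 0.3530
  TFR = 5 × 0.3530 = 1.765
Region B:
  Sum of ASFRs = 0.0668 + 0.1600 + 0.2911 + 0.1775 + 0.0799 = 0.7753
  TFR = 5 × 0.7753 = 3.8765
Difference = 1.765 − 3.8765 = -2.1115

-2.11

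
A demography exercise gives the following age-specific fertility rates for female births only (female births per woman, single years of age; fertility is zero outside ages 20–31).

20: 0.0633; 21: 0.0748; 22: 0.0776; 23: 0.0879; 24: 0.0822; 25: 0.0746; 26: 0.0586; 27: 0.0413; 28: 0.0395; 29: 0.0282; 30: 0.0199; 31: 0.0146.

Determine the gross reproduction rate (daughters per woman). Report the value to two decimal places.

0.66

Sum of female ASFRs = 0.0633 + 0.0748 + 0.0776 + 0.0879 + 0.0822 + 0.0746 + 0.0586 + 0.0413 + 0.0395 + 0.0282 + 0.0199 + 0.0146 = 0.6625
GRR = 0.6625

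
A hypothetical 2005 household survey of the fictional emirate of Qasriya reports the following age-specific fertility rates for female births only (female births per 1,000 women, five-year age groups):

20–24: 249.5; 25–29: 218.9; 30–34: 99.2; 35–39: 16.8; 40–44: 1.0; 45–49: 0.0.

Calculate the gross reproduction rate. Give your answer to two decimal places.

Sum of female ASFRs = 249.5 + 218.9 + 99.2 + 16.8 + 1.0 + 0.0 = 585.4
GRR = 5 × 585.4 / 1000 = 2.927

2.93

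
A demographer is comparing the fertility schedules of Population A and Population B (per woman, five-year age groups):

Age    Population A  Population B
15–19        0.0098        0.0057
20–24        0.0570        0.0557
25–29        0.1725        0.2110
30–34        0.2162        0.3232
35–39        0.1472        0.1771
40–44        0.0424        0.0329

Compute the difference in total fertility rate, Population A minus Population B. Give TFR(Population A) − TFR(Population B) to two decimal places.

Population A:
  Sum of ASFRs = 0.0098 + 0.0570 + 0.1725 + 0.2162 + 0.1472 + 0.0424 = 0.6451
  TFR = 5 × 0.6451 = 3.2255
Population B:
  Sum of ASFRs = 0.0057 + 0.0557 + 0.2110 + 0.3232 + 0.1771 + 0.0329 = 0.8056
  TFR = 5 × 0.8056 = 4.028
Difference = 3.2255 − 4.028 = -0.8025

-0.80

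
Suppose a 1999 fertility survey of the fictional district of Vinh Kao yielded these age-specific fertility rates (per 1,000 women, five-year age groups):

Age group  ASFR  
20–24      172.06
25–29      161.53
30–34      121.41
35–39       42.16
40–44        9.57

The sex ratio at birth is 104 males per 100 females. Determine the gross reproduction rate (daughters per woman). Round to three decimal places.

Proportion female at birth = 100 / (100 + 104) = 0.49020.
Sum of ASFRs = 172.06 + 161.53 + 121.41 + 42.16 + 9.57 = 506.73
TFR = 5 × 506.73 / 1000 = 2.53365
GRR = 0.49020 × 2.53365 = 1.24200

1.242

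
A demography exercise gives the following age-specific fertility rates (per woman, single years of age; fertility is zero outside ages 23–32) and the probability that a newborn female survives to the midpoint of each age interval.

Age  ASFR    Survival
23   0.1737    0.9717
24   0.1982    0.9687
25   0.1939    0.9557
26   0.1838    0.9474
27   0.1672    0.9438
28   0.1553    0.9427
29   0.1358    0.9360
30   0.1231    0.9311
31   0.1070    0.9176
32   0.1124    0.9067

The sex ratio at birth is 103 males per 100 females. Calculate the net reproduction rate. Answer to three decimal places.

0.722

Proportion female at birth = 100 / (100 + 103) = 0.49261.
Each age group contributes 1 × ASFR × survival:
  23: 1 × 0.1737 × 0.9717 = 0.16878
  24: 1 × 0.1982 × 0.9687 = 0.19200
  25: 1 × 0.1939 × 0.9557 = 0.18531
  26: 1 × 0.1838 × 0.9474 = 0.17413
  27: 1 × 0.1672 × 0.9438 = 0.15780
  28: 1 × 0.1553 × 0.9427 = 0.14640
  29: 1 × 0.1358 × 0.9360 = 0.12711
  30: 1 × 0.1231 × 0.9311 = 0.11462
  31: 1 × 0.1070 × 0.9176 = 0.09818
  32: 1 × 0.1124 × 0.9067 = 0.10191
Sum = 1.46624
NRR = 0.49261 × 1.46624 = 0.72228
With NRR below 1 the population is below replacement fertility.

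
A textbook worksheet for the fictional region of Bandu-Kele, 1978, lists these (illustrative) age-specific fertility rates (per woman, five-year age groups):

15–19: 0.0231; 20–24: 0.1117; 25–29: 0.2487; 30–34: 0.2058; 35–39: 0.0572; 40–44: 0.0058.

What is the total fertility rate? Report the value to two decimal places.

3.26

Sum of ASFRs = 0.0231 + 0.1117 + 0.2487 + 0.2058 + 0.0572 + 0.0058 = 0.6523
TFR = 5 × 0.6523 = 3.2615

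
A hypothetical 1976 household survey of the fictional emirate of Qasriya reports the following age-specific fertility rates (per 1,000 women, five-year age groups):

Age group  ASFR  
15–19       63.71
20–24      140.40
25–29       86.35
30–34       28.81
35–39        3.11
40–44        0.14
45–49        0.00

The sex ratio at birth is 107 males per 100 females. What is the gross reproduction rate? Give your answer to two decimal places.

0.78

Proportion female at birth = 100 / (100 + 107) = 0.48309.
Sum of ASFRs = 63.71 + 140.40 + 86.35 + 28.81 + 3.11 + 0.14 + 0.00 = 322.52
TFR = 5 × 322.52 / 1000 = 1.6126
GRR = 0.48309 × 1.6126 = 0.77903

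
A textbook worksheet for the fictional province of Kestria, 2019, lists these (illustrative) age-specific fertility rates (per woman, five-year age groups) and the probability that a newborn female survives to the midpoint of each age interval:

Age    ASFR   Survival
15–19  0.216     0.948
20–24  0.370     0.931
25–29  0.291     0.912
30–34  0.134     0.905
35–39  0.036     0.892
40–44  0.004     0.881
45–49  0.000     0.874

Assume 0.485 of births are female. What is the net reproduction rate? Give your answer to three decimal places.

2.356

Proportion female at birth = 0.485.
Per-age-group product (5 × ASFR × survival probability):
  15–19: 5 × 0.216 × 0.948 = 1.02384
  20–24: 5 × 0.370 × 0.931 = 1.72235
  25–29: 5 × 0.291 × 0.912 = 1.32696
  30–34: 5 × 0.134 × 0.905 = 0.60635
  35–39: 5 × 0.036 × 0.892 = 0.16056
  40–44: 5 × 0.004 × 0.881 = 0.01762
  45–49: 5 × 0.000 × 0.874 = 0.00000
Sum = 4.85768
NRR = 0.485 × 4.85768 = 2.35597
An NRR exceeding 1 indicates intrinsic growth under these rates.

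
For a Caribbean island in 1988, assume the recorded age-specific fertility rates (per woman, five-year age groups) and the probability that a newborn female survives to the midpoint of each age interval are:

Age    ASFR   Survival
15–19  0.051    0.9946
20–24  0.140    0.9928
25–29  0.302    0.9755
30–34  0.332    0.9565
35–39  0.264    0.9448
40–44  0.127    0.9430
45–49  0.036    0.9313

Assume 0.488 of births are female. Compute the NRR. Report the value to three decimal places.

Proportion female at birth = 0.488.
Weighting each age-specific rate by interval width and survival:
  15–19: 5 × 0.051 × 0.9946 = 0.25362
  20–24: 5 × 0.140 × 0.9928 = 0.69496
  25–29: 5 × 0.302 × 0.9755 = 1.47301
  30–34: 5 × 0.332 × 0.9565 = 1.58779
  35–39: 5 × 0.264 × 0.9448 = 1.24714
  40–44: 5 × 0.127 × 0.9430 = 0.59881
  45–49: 5 × 0.036 × 0.9313 = 0.16763
Sum = 6.02296
NRR = 0.488 × 6.02296 = 2.93920
NRR > 1, so each generation more than replaces itself.

2.939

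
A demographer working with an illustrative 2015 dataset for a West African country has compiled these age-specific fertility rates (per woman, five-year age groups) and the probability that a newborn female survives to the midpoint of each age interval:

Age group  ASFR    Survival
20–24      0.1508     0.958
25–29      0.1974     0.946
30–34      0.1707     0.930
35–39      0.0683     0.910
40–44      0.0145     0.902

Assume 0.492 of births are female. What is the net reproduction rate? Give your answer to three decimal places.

1.390

Proportion female at birth = 0.492.
Per-age-group product (5 × ASFR × survival probability):
  20–24: 5 × 0.1508 × 0.958 = 0.72233
  25–29: 5 × 0.1974 × 0.946 = 0.93370
  30–34: 5 × 0.1707 × 0.930 = 0.79376
  35–39: 5 × 0.0683 × 0.910 = 0.31077
  40–44: 5 × 0.0145 × 0.902 = 0.06540
Sum = 2.82596
NRR = 0.492 × 2.82596 = 1.39037
NRR > 1, so each generation more than replaces itself.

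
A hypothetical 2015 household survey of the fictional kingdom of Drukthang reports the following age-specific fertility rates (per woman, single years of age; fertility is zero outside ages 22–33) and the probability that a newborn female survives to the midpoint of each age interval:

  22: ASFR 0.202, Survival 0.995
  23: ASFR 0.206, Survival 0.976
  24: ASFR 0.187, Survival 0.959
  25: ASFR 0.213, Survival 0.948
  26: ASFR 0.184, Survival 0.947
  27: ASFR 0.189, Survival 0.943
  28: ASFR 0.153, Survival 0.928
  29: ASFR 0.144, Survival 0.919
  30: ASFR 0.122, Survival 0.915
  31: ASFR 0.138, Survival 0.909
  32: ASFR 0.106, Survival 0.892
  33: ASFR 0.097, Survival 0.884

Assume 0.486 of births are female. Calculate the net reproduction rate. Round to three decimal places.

Proportion female at birth = 0.486.
Weighting each age-specific rate by interval width and survival:
  22: 1 × 0.202 × 0.995 = 0.20099
  23: 1 × 0.206 × 0.976 = 0.20106
  24: 1 × 0.187 × 0.959 = 0.17933
  25: 1 × 0.213 × 0.948 = 0.20192
  26: 1 × 0.184 × 0.947 = 0.17425
  27: 1 × 0.189 × 0.943 = 0.17823
  28: 1 × 0.153 × 0.928 = 0.14198
  29: 1 × 0.144 × 0.919 = 0.13234
  30: 1 × 0.122 × 0.915 = 0.11163
  31: 1 × 0.138 × 0.909 = 0.12544
  32: 1 × 0.106 × 0.892 = 0.09455
  33: 1 × 0.097 × 0.884 = 0.08575
Sum = 1.82747
NRR = 0.486 × 1.82747 = 0.88815
With NRR below 1 the population is below replacement fertility.

0.888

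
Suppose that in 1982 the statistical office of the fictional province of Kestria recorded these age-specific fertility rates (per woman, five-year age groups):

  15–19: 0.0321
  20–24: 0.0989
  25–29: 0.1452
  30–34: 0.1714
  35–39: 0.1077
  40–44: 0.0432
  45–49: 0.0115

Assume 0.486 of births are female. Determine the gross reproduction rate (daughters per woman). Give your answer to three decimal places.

1.482

Proportion female at birth = 0.486.
Sum of ASFRs = 0.0321 + 0.0989 + 0.1452 + 0.1714 + 0.1077 + 0.0432 + 0.0115 = 0.6100
TFR = 5 × 0.6100 = 3.05
GRR = 0.486 × 3.05 = 1.48230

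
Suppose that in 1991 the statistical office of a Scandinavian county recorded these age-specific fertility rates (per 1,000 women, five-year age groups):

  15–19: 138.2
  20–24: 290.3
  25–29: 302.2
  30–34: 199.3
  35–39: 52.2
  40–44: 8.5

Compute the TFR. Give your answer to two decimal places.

4.95

Sum of ASFRs = 138.2 + 290.3 + 302.2 + 199.3 + 52.2 + 8.5 = 990.7
TFR = 5 × 990.7 / 1000 = 4.9535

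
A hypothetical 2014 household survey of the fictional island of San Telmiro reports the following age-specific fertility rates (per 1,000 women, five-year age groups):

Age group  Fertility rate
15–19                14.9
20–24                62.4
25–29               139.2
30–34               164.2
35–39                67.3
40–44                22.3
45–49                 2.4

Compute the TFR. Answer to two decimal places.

Sum of ASFRs = 14.9 + 62.4 + 139.2 + 164.2 + 67.3 + 22.3 + 2.4 = 472.7
TFR = 5 × 472.7 / 1000 = 2.3635

2.36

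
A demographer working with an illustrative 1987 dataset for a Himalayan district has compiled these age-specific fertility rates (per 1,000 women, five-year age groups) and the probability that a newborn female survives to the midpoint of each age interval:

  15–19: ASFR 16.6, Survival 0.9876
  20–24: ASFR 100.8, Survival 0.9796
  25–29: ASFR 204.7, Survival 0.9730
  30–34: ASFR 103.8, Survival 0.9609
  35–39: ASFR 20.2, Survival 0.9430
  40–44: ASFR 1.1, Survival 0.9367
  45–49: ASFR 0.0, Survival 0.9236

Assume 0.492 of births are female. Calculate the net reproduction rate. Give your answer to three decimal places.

1.068

Proportion female at birth = 0.492.
Per-age-group product (5 × ASFR × survival probability):
  15–19: 5 × 16.6/1000 × 0.9876 = 0.08197
  20–24: 5 × 100.8/1000 × 0.9796 = 0.49372
  25–29: 5 × 204.7/1000 × 0.9730 = 0.99587
  30–34: 5 × 103.8/1000 × 0.9609 = 0.49871
  35–39: 5 × 20.2/1000 × 0.9430 = 0.09524
  40–44: 5 × 1.1/1000 × 0.9367 = 0.00515
  45–49: 5 × 0.0/1000 × 0.9236 = 0.00000
Sum = 2.17066
NRR = 0.492 × 2.17066 = 1.06796
NRR > 1, so each generation more than replaces itself.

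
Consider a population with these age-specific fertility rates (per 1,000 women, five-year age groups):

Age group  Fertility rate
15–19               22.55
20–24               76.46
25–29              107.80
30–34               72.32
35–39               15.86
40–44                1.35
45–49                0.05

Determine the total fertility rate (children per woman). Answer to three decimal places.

1.482

Sum of ASFRs = 22.55 + 76.46 + 107.80 + 72.32 + 15.86 + 1.35 + 0.05 = 296.39
TFR = 5 × 296.39 / 1000 = 1.48195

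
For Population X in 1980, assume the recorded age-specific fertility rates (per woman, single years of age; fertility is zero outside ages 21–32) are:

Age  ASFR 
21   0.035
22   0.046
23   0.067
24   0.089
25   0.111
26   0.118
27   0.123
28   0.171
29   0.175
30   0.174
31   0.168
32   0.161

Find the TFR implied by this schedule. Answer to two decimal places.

1.44

Sum of ASFRs = 0.035 + 0.046 + 0.067 + 0.089 + 0.111 + 0.118 + 0.123 + 0.171 + 0.175 + 0.174 + 0.168 + 0.161 = 1.438
TFR = 1.438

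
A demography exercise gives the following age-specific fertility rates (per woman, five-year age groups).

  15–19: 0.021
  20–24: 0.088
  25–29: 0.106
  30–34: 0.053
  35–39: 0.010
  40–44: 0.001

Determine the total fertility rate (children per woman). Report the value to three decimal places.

1.395

Sum of ASFRs = 0.021 + 0.088 + 0.106 + 0.053 + 0.010 + 0.001 = 0.279
TFR = 5 × 0.279 = 1.395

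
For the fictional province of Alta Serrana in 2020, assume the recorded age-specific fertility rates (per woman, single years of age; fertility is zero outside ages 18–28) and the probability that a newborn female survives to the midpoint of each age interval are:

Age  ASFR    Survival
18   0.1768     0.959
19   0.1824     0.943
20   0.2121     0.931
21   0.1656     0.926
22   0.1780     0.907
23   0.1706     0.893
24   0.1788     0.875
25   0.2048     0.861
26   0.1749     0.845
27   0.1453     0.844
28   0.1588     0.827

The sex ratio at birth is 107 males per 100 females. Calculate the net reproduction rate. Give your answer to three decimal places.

0.841

Proportion female at birth = 100 / (100 + 107) = 0.48309.
Weighting each age-specific rate by interval width and survival:
  18: 1 × 0.1768 × 0.959 = 0.16955
  19: 1 × 0.1824 × 0.943 = 0.17200
  20: 1 × 0.2121 × 0.931 = 0.19747
  21: 1 × 0.1656 × 0.926 = 0.15335
  22: 1 × 0.1780 × 0.907 = 0.16145
  23: 1 × 0.1706 × 0.893 = 0.15235
  24: 1 × 0.1788 × 0.875 = 0.15645
  25: 1 × 0.2048 × 0.861 = 0.17633
  26: 1 × 0.1749 × 0.845 = 0.14779
  27: 1 × 0.1453 × 0.844 = 0.12263
  28: 1 × 0.1588 × 0.827 = 0.13133
Sum = 1.74070
NRR = 0.48309 × 1.74070 = 0.84091
With NRR below 1 the population is below replacement fertility.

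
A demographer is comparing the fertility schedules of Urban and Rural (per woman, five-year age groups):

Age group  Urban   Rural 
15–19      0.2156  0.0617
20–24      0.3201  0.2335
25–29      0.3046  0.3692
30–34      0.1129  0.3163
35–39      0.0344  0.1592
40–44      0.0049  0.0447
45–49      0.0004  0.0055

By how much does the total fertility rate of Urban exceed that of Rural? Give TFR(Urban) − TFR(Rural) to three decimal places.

Urban:
  Sum of ASFRs = 0.2156 + 0.3201 + 0.3046 + 0.1129 + 0.0344 + 0.0049 + 0.0004 = 0.9929
  TFR = 5 × 0.9929 = 4.9645
Rural:
  Sum of ASFRs = 0.0617 + 0.2335 + 0.3692 + 0.3163 + 0.1592 + 0.0447 + 0.0055 = 1.1901
  TFR = 5 × 1.1901 = 5.9505
Difference = 4.9645 − 5.9505 = -0.986

-0.986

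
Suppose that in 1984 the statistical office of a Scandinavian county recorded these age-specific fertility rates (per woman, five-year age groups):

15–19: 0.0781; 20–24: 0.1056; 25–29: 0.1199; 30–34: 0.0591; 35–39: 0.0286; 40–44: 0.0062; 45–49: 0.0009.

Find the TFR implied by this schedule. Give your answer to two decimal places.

1.99

Sum of ASFRs = 0.0781 + 0.1056 + 0.1199 + 0.0591 + 0.0286 + 0.0062 + 0.0009 = 0.3984
TFR = 5 × 0.3984 = 1.992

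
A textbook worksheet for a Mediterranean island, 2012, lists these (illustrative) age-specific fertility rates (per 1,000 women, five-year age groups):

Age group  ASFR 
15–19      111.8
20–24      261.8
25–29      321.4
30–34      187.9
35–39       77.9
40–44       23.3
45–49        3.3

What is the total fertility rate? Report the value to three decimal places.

Sum of ASFRs = 111.8 + 261.8 + 321.4 + 187.9 + 77.9 + 23.3 + 3.3 = 987.4
TFR = 5 × 987.4 / 1000 = 4.937

4.937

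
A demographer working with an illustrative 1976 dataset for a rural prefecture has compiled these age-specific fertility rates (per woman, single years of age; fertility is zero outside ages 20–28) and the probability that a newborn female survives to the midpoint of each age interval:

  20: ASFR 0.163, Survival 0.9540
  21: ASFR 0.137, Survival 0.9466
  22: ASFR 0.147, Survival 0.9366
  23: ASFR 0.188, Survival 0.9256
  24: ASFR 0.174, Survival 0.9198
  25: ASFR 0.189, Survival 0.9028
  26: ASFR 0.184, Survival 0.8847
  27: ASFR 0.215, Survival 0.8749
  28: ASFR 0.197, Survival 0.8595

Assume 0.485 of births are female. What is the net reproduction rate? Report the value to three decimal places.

0.702

Proportion female at birth = 0.485.
Weighting each age-specific rate by interval width and survival:
  20: 1 × 0.163 × 0.9540 = 0.15550
  21: 1 × 0.137 × 0.9466 = 0.12968
  22: 1 × 0.147 × 0.9366 = 0.13768
  23: 1 × 0.188 × 0.9256 = 0.17401
  24: 1 × 0.174 × 0.9198 = 0.16005
  25: 1 × 0.189 × 0.9028 = 0.17063
  26: 1 × 0.184 × 0.8847 = 0.16278
  27: 1 × 0.215 × 0.8749 = 0.18810
  28: 1 × 0.197 × 0.8595 = 0.16932
Sum = 1.44775
NRR = 0.485 × 1.44775 = 0.70216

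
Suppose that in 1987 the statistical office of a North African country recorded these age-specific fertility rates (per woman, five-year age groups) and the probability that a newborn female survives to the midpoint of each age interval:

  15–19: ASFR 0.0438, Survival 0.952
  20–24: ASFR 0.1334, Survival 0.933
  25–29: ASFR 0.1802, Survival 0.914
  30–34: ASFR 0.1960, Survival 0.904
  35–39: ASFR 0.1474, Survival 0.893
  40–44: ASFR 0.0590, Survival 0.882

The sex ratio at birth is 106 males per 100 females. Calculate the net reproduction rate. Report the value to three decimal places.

Proportion female at birth = 100 / (100 + 106) = 0.48544.
Survival-weighted fertility by age (5·fₓ·Sₓ):
  15–19: 5 × 0.0438 × 0.952 = 0.20849
  20–24: 5 × 0.1334 × 0.933 = 0.62231
  25–29: 5 × 0.1802 × 0.914 = 0.82351
  30–34: 5 × 0.1960 × 0.904 = 0.88592
  35–39: 5 × 0.1474 × 0.893 = 0.65814
  40–44: 5 × 0.0590 × 0.882 = 0.26019
Sum = 3.45856
NRR = 0.48544 × 3.45856 = 1.67892

1.679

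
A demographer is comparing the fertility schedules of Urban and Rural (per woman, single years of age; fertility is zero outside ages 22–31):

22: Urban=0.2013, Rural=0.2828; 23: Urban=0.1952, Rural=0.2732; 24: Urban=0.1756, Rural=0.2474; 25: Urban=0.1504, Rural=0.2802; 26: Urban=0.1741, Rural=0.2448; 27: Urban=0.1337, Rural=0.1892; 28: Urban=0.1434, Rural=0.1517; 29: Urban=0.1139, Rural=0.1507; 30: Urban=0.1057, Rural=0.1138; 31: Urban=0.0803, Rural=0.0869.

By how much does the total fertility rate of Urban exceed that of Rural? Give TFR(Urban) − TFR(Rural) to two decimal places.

-0.55

Urban:
  Sum of ASFRs = 0.2013 + 0.1952 + 0.1756 + 0.1504 + 0.1741 + 0.1337 + 0.1434 + 0.1139 + 0.1057 + 0.0803 = 1.4736
  TFR = 1.4736
Rural:
  Sum of ASFRs = 0.2828 + 0.2732 + 0.2474 + 0.2802 + 0.2448 + 0.1892 + 0.1517 + 0.1507 + 0.1138 + 0.0869 = 2.0207
  TFR = 2.0207
Difference = 1.4736 − 2.0207 = -0.5471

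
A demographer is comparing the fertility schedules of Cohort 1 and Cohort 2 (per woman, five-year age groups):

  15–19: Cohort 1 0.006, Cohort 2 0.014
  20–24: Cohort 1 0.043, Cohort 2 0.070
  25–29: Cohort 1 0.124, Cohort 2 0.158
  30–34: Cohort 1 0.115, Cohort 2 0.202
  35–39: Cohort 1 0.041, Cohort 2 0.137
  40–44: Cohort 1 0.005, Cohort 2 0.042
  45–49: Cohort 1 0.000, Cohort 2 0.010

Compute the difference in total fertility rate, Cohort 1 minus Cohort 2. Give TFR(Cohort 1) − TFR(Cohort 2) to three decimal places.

Cohort 1:
  Sum of ASFRs = 0.006 + 0.043 + 0.124 + 0.115 + 0.041 + 0.005 + 0.000 = 0.334
  TFR = 5 × 0.334 = 1.67
Cohort 2:
  Sum of ASFRs = 0.014 + 0.070 + 0.158 + 0.202 + 0.137 + 0.042 + 0.010 = 0.633
  TFR = 5 × 0.633 = 3.165
Difference = 1.67 − 3.165 = -1.495

-1.495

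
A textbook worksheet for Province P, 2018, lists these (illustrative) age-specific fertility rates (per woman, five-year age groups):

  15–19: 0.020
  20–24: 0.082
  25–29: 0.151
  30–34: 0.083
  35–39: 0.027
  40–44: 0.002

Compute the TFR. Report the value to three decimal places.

1.825

Sum of ASFRs = 0.020 + 0.082 + 0.151 + 0.083 + 0.027 + 0.002 = 0.365
TFR = 5 × 0.365 = 1.825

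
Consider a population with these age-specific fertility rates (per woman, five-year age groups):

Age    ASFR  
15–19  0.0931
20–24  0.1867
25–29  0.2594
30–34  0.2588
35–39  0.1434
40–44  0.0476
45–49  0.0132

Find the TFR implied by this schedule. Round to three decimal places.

Sum of ASFRs = 0.0931 + 0.1867 + 0.2594 + 0.2588 + 0.1434 + 0.0476 + 0.0132 = 1.0022
TFR = 5 × 1.0022 = 5.011

5.011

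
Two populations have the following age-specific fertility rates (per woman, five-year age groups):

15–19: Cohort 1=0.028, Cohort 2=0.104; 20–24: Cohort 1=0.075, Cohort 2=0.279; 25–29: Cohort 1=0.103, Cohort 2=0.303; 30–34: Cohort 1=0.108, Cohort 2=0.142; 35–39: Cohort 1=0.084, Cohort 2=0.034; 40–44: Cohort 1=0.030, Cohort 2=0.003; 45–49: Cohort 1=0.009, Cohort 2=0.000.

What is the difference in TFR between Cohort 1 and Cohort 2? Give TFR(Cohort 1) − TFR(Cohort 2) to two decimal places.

-2.14

Cohort 1:
  Sum of ASFRs = 0.028 + 0.075 + 0.103 + 0.108 + 0.084 + 0.030 + 0.009 = 0.437
  TFR = 5 × 0.437 = 2.185
Cohort 2:
  Sum of ASFRs = 0.104 + 0.279 + 0.303 + 0.142 + 0.034 + 0.003 + 0.000 = 0.865
  TFR = 5 × 0.865 = 4.325
Difference = 2.185 − 4.325 = -2.14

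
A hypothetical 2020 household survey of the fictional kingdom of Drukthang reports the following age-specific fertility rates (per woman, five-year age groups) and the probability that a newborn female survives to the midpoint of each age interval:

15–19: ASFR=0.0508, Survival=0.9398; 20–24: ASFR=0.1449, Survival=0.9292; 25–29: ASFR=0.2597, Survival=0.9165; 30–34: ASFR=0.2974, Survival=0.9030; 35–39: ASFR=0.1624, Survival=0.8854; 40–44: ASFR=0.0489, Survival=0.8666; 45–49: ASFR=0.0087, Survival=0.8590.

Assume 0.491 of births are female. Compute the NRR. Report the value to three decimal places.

2.167

Proportion female at birth = 0.491.
Per-age-group product (5 × ASFR × survival probability):
  15–19: 5 × 0.0508 × 0.9398 = 0.23871
  20–24: 5 × 0.1449 × 0.9292 = 0.67321
  25–29: 5 × 0.2597 × 0.9165 = 1.19008
  30–34: 5 × 0.2974 × 0.9030 = 1.34276
  35–39: 5 × 0.1624 × 0.8854 = 0.71894
  40–44: 5 × 0.0489 × 0.8666 = 0.21188
  45–49: 5 × 0.0087 × 0.8590 = 0.03737
Sum = 4.41295
NRR = 0.491 × 4.41295 = 2.16676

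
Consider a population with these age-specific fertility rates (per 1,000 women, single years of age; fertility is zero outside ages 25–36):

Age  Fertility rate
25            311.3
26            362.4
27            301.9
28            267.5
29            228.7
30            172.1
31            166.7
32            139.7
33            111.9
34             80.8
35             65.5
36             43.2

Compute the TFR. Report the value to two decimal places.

Sum of ASFRs = 311.3 + 362.4 + 301.9 + 267.5 + 228.7 + 172.1 + 166.7 + 139.7 + 111.9 + 80.8 + 65.5 + 43.2 = 2251.7
TFR = 2251.7 / 1000 = 2.2517

2.25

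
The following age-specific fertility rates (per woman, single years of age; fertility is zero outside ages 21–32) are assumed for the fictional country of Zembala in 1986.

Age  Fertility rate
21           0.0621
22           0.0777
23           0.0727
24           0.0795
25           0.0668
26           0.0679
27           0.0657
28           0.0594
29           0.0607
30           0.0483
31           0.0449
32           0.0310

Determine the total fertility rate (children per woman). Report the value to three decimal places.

Sum of ASFRs = 0.0621 + 0.0777 + 0.0727 + 0.0795 + 0.0668 + 0.0679 + 0.0657 + 0.0594 + 0.0607 + 0.0483 + 0.0449 + 0.0310 = 0.7367
TFR = 0.7367

0.737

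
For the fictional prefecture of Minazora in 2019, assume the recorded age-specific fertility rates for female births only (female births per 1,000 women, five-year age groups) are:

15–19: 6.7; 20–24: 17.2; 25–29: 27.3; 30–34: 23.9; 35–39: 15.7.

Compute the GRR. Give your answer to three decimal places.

Sum of female ASFRs = 6.7 + 17.2 + 27.3 + 23.9 + 15.7 = 90.8
GRR = 5 × 90.8 / 1000 = 0.454

0.454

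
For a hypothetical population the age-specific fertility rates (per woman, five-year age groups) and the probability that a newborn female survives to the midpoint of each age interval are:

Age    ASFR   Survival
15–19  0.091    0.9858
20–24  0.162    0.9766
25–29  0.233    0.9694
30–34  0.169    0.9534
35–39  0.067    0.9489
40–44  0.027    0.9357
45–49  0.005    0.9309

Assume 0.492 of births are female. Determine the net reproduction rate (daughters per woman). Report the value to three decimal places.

1.792

Proportion female at birth = 0.492.
Each age group contributes 5 × ASFR × survival:
  15–19: 5 × 0.091 × 0.9858 = 0.44854
  20–24: 5 × 0.162 × 0.9766 = 0.79105
  25–29: 5 × 0.233 × 0.9694 = 1.12935
  30–34: 5 × 0.169 × 0.9534 = 0.80562
  35–39: 5 × 0.067 × 0.9489 = 0.31788
  40–44: 5 × 0.027 × 0.9357 = 0.12632
  45–49: 5 × 0.005 × 0.9309 = 0.02327
Sum = 3.64203
NRR = 0.492 × 3.64203 = 1.79188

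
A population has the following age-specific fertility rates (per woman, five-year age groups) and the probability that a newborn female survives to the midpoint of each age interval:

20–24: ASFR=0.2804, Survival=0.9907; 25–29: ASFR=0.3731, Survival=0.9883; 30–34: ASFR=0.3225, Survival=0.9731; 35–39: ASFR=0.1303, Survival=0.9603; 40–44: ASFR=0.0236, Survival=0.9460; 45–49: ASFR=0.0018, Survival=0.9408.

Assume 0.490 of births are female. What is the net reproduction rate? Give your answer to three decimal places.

2.718

Proportion female at birth = 0.490.
Per-age-group product (5 × ASFR × survival probability):
  20–24: 5 × 0.2804 × 0.9907 = 1.38896
  25–29: 5 × 0.3731 × 0.9883 = 1.84367
  30–34: 5 × 0.3225 × 0.9731 = 1.56912
  35–39: 5 × 0.1303 × 0.9603 = 0.62564
  40–44: 5 × 0.0236 × 0.9460 = 0.11163
  45–49: 5 × 0.0018 × 0.9408 = 0.00847
Sum = 5.54749
NRR = 0.490 × 5.54749 = 2.71827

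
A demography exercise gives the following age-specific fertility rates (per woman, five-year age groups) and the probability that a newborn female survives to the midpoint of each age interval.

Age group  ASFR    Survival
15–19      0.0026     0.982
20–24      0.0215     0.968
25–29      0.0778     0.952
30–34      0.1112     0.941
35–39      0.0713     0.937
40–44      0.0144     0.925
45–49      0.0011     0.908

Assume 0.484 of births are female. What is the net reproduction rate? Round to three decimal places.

0.685

Proportion female at birth = 0.484.
Each age group contributes 5 × ASFR × survival:
  15–19: 5 × 0.0026 × 0.982 = 0.01277
  20–24: 5 × 0.0215 × 0.968 = 0.10406
  25–29: 5 × 0.0778 × 0.952 = 0.37033
  30–34: 5 × 0.1112 × 0.941 = 0.52320
  35–39: 5 × 0.0713 × 0.937 = 0.33404
  40–44: 5 × 0.0144 × 0.925 = 0.06660
  45–49: 5 × 0.0011 × 0.908 = 0.00499
Sum = 1.41599
NRR = 0.484 × 1.41599 = 0.68534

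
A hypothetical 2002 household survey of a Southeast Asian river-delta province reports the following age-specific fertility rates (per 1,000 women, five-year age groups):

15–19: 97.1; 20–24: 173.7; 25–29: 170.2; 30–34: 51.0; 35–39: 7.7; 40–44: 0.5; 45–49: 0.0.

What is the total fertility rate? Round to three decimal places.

Sum of ASFRs = 97.1 + 173.7 + 170.2 + 51.0 + 7.7 + 0.5 + 0.0 = 500.2
TFR = 5 × 500.2 / 1000 = 2.501

2.501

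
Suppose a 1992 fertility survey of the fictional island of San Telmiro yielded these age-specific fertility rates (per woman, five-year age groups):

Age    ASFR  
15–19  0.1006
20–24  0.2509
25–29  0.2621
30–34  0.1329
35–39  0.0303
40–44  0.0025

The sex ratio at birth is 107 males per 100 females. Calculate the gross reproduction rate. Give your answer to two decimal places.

Proportion female at birth = 100 / (100 + 107) = 0.48309.
Sum of ASFRs = 0.1006 + 0.2509 + 0.2621 + 0.1329 + 0.0303 + 0.0025 = 0.7793
TFR = 5 × 0.7793 = 3.8965
GRR = 0.48309 × 3.8965 = 1.88236

1.88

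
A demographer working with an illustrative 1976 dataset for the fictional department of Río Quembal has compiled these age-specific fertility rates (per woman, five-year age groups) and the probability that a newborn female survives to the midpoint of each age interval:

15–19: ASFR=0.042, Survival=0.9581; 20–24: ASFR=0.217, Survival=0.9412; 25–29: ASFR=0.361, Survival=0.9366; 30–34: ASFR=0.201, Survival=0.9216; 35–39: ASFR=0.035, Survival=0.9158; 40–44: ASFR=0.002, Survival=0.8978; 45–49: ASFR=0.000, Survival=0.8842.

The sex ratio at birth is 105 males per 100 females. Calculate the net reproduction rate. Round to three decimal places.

Proportion female at birth = 100 / (100 + 105) = 0.48780.
Per-age-group product (5 × ASFR × survival probability):
  15–19: 5 × 0.042 × 0.9581 = 0.20120
  20–24: 5 × 0.217 × 0.9412 = 1.02120
  25–29: 5 × 0.361 × 0.9366 = 1.69056
  30–34: 5 × 0.201 × 0.9216 = 0.92621
  35–39: 5 × 0.035 × 0.9158 = 0.16027
  40–44: 5 × 0.002 × 0.8978 = 0.00898
  45–49: 5 × 0.000 × 0.8842 = 0.00000
Sum = 4.00842
NRR = 0.48780 × 4.00842 = 1.95531
NRR > 1, so each generation more than replaces itself.

1.955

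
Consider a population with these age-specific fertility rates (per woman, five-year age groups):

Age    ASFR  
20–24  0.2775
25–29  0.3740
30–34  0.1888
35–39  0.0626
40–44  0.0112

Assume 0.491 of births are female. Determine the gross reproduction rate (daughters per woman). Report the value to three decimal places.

Proportion female at birth = 0.491.
Sum of ASFRs = 0.2775 + 0.3740 + 0.1888 + 0.0626 + 0.0112 = 0.9141
TFR = 5 × 0.9141 = 4.5705
GRR = 0.491 × 4.5705 = 2.24412

2.244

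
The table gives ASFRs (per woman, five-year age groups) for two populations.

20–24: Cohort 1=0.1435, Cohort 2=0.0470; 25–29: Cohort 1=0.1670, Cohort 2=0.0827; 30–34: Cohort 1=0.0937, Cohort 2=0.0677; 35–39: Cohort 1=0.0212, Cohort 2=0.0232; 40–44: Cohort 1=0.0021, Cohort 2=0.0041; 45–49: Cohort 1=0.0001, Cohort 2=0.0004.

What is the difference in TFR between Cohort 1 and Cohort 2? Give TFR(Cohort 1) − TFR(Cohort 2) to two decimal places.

1.01

Cohort 1:
  Sum of ASFRs = 0.1435 + 0.1670 + 0.0937 + 0.0212 + 0.0021 + 0.0001 = 0.4276
  TFR = 5 × 0.4276 = 2.138
Cohort 2:
  Sum of ASFRs = 0.0470 + 0.0827 + 0.0677 + 0.0232 + 0.0041 + 0.0004 = 0.2251
  TFR = 5 × 0.2251 = 1.1255
Difference = 2.138 − 1.1255 = 1.0125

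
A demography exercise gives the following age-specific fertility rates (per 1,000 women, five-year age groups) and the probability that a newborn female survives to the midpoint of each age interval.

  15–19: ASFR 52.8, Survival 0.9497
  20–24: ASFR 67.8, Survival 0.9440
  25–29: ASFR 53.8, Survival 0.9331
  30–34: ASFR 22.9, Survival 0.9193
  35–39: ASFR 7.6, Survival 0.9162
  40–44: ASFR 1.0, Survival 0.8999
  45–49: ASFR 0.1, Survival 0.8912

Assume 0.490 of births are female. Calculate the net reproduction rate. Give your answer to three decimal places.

Proportion female at birth = 0.490.
Survival-weighted fertility by age (5·fₓ·Sₓ):
  15–19: 5 × 52.8/1000 × 0.9497 = 0.25072
  20–24: 5 × 67.8/1000 × 0.9440 = 0.32002
  25–29: 5 × 53.8/1000 × 0.9331 = 0.25100
  30–34: 5 × 22.9/1000 × 0.9193 = 0.10526
  35–39: 5 × 7.6/1000 × 0.9162 = 0.03482
  40–44: 5 × 1.0/1000 × 0.8999 = 0.00450
  45–49: 5 × 0.1/1000 × 0.8912 = 0.00045
Sum = 0.96677
NRR = 0.490 × 0.96677 = 0.47372

0.474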